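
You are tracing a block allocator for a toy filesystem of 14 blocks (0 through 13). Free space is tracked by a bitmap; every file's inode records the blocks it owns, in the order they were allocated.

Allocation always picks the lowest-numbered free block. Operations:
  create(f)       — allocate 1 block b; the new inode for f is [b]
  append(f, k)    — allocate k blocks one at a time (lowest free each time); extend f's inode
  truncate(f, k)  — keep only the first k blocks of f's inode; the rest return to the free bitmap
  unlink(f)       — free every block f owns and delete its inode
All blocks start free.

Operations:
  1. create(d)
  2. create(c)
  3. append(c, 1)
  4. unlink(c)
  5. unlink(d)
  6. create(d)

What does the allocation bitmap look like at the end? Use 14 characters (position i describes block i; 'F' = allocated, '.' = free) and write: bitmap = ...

bitmap = F.............

[1] create(d) — d=0 (map F.............)
[2] create(c) — c=1 d=0 (map FF............)
[3] append(c, 1) — c=1,2 d=0 (map FFF...........)
[4] unlink(c) — d=0 (map F.............)
[5] unlink(d) —  (map ..............)
[6] create(d) — d=0 (map F.............)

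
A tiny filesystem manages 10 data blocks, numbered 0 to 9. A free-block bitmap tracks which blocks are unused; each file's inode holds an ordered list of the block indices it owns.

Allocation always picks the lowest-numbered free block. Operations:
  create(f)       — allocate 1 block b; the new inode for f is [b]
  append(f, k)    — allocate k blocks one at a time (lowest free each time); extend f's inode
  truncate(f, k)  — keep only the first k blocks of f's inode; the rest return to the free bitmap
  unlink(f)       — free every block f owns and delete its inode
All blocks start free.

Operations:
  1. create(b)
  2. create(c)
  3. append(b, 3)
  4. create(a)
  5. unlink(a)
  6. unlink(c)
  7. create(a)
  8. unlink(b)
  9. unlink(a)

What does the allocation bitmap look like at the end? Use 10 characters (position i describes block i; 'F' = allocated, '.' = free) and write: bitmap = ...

bitmap = ..........

  1. create(b)  ⇒  F.........  {b→[0]}
  2. create(c)  ⇒  FF........  {b→[0]; c→[1]}
  3. append(b, 3)  ⇒  FFFFF.....  {b→[0, 2, 3, 4]; c→[1]}
  4. create(a)  ⇒  FFFFFF....  {a→[5]; b→[0, 2, 3, 4]; c→[1]}
  5. unlink(a)  ⇒  FFFFF.....  {b→[0, 2, 3, 4]; c→[1]}
  6. unlink(c)  ⇒  F.FFF.....  {b→[0, 2, 3, 4]}
  7. create(a)  ⇒  FFFFF.....  {a→[1]; b→[0, 2, 3, 4]}
  8. unlink(b)  ⇒  .F........  {a→[1]}
  9. unlink(a)  ⇒  ..........  {}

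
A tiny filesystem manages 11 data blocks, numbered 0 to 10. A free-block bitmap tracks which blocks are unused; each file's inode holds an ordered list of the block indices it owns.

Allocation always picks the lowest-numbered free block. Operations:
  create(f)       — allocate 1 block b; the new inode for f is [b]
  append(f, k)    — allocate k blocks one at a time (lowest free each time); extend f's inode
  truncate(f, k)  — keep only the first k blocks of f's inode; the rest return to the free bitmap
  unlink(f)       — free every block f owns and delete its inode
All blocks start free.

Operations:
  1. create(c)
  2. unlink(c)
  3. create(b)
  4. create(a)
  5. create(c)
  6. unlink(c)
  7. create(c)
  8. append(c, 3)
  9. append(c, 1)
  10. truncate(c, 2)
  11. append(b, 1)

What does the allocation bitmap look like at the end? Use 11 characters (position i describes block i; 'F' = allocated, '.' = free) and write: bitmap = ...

bitmap = FFFFF......

after create(c) → c:[0]  free=[F..........]
after unlink(c) →   free=[...........]
after create(b) → b:[0]  free=[F..........]
after create(a) → a:[1], b:[0]  free=[FF.........]
after create(c) → a:[1], b:[0], c:[2]  free=[FFF........]
after unlink(c) → a:[1], b:[0]  free=[FF.........]
after create(c) → a:[1], b:[0], c:[2]  free=[FFF........]
after append(c, 3) → a:[1], b:[0], c:[2, 3, 4, 5]  free=[FFFFFF.....]
after append(c, 1) → a:[1], b:[0], c:[2, 3, 4, 5, 6]  free=[FFFFFFF....]
after truncate(c, 2) → a:[1], b:[0], c:[2, 3]  free=[FFFF.......]
after append(b, 1) → a:[1], b:[0, 4], c:[2, 3]  free=[FFFFF......]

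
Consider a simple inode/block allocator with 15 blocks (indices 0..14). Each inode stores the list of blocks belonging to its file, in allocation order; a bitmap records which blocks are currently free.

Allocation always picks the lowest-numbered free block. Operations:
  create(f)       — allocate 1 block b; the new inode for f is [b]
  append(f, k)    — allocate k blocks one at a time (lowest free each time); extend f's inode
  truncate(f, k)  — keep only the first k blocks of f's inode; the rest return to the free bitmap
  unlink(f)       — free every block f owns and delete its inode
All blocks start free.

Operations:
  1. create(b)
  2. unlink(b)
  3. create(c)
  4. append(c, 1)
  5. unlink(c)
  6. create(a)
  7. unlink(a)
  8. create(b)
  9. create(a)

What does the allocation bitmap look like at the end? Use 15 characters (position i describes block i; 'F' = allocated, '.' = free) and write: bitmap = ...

create(b): bitmap=F.............. | b=[0]
unlink(b): bitmap=............... | 
create(c): bitmap=F.............. | c=[0]
append(c, 1): bitmap=FF............. | c=[0, 1]
unlink(c): bitmap=............... | 
create(a): bitmap=F.............. | a=[0]
unlink(a): bitmap=............... | 
create(b): bitmap=F.............. | b=[0]
create(a): bitmap=FF............. | a=[1] b=[0]

bitmap = FF.............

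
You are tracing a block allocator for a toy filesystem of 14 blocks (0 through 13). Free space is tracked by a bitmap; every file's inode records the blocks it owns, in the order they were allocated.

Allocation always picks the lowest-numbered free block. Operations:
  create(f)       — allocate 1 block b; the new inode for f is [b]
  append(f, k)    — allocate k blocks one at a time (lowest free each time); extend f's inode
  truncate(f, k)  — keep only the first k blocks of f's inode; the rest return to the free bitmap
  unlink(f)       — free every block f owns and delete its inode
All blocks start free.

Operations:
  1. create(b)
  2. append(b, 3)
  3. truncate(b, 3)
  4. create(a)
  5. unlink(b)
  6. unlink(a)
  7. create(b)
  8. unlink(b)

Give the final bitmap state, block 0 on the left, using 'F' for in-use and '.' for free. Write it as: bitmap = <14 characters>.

[1] create(b) — b=0 (map F.............)
[2] append(b, 3) — b=0,1,2,3 (map FFFF..........)
[3] truncate(b, 3) — b=0,1,2 (map FFF...........)
[4] create(a) — a=3 b=0,1,2 (map FFFF..........)
[5] unlink(b) — a=3 (map ...F..........)
[6] unlink(a) —  (map ..............)
[7] create(b) — b=0 (map F.............)
[8] unlink(b) —  (map ..............)

bitmap = ..............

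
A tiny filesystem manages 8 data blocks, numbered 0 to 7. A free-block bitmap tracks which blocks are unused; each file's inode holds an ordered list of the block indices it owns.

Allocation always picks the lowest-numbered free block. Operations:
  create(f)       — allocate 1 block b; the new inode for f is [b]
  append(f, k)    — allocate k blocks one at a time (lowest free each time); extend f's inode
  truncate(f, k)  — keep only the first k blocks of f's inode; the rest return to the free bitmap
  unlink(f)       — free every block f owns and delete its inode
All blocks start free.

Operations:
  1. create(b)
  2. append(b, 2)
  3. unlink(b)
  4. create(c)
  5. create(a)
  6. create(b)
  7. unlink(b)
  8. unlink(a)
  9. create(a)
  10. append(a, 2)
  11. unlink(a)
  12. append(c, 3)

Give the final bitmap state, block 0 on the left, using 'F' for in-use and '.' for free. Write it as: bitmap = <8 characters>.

bitmap = FFFF....

after create(b) → b:[0]  free=[F.......]
after append(b, 2) → b:[0, 1, 2]  free=[FFF.....]
after unlink(b) →   free=[........]
after create(c) → c:[0]  free=[F.......]
after create(a) → a:[1], c:[0]  free=[FF......]
after create(b) → a:[1], b:[2], c:[0]  free=[FFF.....]
after unlink(b) → a:[1], c:[0]  free=[FF......]
after unlink(a) → c:[0]  free=[F.......]
after create(a) → a:[1], c:[0]  free=[FF......]
after append(a, 2) → a:[1, 2, 3], c:[0]  free=[FFFF....]
after unlink(a) → c:[0]  free=[F.......]
after append(c, 3) → c:[0, 1, 2, 3]  free=[FFFF....]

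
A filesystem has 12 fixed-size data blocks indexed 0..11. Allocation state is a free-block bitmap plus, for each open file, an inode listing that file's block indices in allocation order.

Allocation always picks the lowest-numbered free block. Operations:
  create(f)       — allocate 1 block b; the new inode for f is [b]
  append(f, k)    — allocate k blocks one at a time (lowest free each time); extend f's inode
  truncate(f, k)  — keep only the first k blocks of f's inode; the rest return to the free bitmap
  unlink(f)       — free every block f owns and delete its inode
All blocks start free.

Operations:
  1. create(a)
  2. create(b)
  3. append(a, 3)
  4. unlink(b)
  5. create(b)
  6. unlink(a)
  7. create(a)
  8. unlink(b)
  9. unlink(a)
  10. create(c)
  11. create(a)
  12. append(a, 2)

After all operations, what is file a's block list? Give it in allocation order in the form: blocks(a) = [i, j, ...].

blocks(a) = [1, 2, 3]

after create(a) → a:[0]  free=[F...........]
after create(b) → a:[0], b:[1]  free=[FF..........]
after append(a, 3) → a:[0, 2, 3, 4], b:[1]  free=[FFFFF.......]
after unlink(b) → a:[0, 2, 3, 4]  free=[F.FFF.......]
after create(b) → a:[0, 2, 3, 4], b:[1]  free=[FFFFF.......]
after unlink(a) → b:[1]  free=[.F..........]
after create(a) → a:[0], b:[1]  free=[FF..........]
after unlink(b) → a:[0]  free=[F...........]
after unlink(a) →   free=[............]
after create(c) → c:[0]  free=[F...........]
after create(a) → a:[1], c:[0]  free=[FF..........]
after append(a, 2) → a:[1, 2, 3], c:[0]  free=[FFFF........]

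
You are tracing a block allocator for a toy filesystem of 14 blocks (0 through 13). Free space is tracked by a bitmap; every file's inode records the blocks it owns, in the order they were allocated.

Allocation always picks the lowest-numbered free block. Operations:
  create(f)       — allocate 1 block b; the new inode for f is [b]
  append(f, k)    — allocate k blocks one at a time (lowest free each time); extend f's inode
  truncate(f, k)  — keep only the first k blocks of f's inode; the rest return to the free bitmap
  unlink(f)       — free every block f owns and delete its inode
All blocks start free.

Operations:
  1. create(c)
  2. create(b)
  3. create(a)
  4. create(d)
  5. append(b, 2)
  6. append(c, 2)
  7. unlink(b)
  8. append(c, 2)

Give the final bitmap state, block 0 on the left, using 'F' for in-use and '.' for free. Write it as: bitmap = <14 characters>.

create(c): bitmap=F............. | c=[0]
create(b): bitmap=FF............ | b=[1] c=[0]
create(a): bitmap=FFF........... | a=[2] b=[1] c=[0]
create(d): bitmap=FFFF.......... | a=[2] b=[1] c=[0] d=[3]
append(b, 2): bitmap=FFFFFF........ | a=[2] b=[1, 4, 5] c=[0] d=[3]
append(c, 2): bitmap=FFFFFFFF...... | a=[2] b=[1, 4, 5] c=[0, 6, 7] d=[3]
unlink(b): bitmap=F.FF..FF...... | a=[2] c=[0, 6, 7] d=[3]
append(c, 2): bitmap=FFFFF.FF...... | a=[2] c=[0, 6, 7, 1, 4] d=[3]

bitmap = FFFFF.FF......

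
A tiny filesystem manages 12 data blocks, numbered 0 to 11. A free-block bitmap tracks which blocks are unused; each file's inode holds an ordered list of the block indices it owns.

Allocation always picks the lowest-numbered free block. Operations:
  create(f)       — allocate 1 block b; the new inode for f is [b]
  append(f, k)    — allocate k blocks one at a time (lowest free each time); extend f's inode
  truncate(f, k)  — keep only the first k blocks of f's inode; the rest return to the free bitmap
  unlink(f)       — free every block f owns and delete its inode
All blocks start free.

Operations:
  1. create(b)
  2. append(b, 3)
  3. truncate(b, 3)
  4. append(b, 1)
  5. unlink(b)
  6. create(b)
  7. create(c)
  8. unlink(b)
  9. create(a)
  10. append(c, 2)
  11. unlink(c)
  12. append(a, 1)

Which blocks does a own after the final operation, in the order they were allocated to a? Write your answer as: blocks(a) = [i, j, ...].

blocks(a) = [0, 1]

after create(b) → b:[0]  free=[F...........]
after append(b, 3) → b:[0, 1, 2, 3]  free=[FFFF........]
after truncate(b, 3) → b:[0, 1, 2]  free=[FFF.........]
after append(b, 1) → b:[0, 1, 2, 3]  free=[FFFF........]
after unlink(b) →   free=[............]
after create(b) → b:[0]  free=[F...........]
after create(c) → b:[0], c:[1]  free=[FF..........]
after unlink(b) → c:[1]  free=[.F..........]
after create(a) → a:[0], c:[1]  free=[FF..........]
after append(c, 2) → a:[0], c:[1, 2, 3]  free=[FFFF........]
after unlink(c) → a:[0]  free=[F...........]
after append(a, 1) → a:[0, 1]  free=[FF..........]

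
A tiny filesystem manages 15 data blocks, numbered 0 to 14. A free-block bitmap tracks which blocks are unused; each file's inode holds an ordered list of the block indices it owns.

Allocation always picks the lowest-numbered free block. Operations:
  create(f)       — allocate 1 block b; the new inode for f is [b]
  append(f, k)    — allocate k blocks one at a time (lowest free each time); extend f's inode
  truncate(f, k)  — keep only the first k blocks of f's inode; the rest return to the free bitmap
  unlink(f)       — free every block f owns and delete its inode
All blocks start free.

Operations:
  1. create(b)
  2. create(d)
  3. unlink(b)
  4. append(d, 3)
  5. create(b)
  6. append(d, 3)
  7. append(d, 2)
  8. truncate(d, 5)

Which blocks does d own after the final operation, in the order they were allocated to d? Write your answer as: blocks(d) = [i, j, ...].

after create(b) → b:[0]  free=[F..............]
after create(d) → b:[0], d:[1]  free=[FF.............]
after unlink(b) → d:[1]  free=[.F.............]
after append(d, 3) → d:[1, 0, 2, 3]  free=[FFFF...........]
after create(b) → b:[4], d:[1, 0, 2, 3]  free=[FFFFF..........]
after append(d, 3) → b:[4], d:[1, 0, 2, 3, 5, 6, 7]  free=[FFFFFFFF.......]
after append(d, 2) → b:[4], d:[1, 0, 2, 3, 5, 6, 7, 8, 9]  free=[FFFFFFFFFF.....]
after truncate(d, 5) → b:[4], d:[1, 0, 2, 3, 5]  free=[FFFFFF.........]

blocks(d) = [1, 0, 2, 3, 5]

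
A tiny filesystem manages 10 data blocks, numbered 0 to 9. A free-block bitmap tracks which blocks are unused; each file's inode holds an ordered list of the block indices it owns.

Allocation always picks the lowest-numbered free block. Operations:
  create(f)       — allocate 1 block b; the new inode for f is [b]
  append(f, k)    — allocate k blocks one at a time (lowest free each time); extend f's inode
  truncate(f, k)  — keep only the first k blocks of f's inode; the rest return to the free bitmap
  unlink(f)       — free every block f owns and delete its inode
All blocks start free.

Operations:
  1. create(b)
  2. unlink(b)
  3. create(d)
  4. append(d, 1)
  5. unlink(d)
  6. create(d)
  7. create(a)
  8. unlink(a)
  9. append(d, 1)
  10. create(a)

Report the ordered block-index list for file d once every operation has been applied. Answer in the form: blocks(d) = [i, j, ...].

blocks(d) = [0, 1]

[1] create(b) — b=0 (map F.........)
[2] unlink(b) —  (map ..........)
[3] create(d) — d=0 (map F.........)
[4] append(d, 1) — d=0,1 (map FF........)
[5] unlink(d) —  (map ..........)
[6] create(d) — d=0 (map F.........)
[7] create(a) — a=1 d=0 (map FF........)
[8] unlink(a) — d=0 (map F.........)
[9] append(d, 1) — d=0,1 (map FF........)
[10] create(a) — a=2 d=0,1 (map FFF.......)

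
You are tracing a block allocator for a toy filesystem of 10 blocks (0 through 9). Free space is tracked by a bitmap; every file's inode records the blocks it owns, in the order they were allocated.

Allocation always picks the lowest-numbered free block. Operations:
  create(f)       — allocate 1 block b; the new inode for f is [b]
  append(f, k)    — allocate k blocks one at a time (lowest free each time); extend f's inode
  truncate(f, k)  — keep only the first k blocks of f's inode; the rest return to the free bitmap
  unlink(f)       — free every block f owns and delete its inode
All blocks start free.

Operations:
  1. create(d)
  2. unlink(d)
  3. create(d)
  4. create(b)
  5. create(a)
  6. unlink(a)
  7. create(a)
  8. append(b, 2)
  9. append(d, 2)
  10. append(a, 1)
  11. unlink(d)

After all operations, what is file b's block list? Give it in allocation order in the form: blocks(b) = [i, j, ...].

blocks(b) = [1, 3, 4]

  1. create(d)  ⇒  F.........  {d→[0]}
  2. unlink(d)  ⇒  ..........  {}
  3. create(d)  ⇒  F.........  {d→[0]}
  4. create(b)  ⇒  FF........  {b→[1]; d→[0]}
  5. create(a)  ⇒  FFF.......  {a→[2]; b→[1]; d→[0]}
  6. unlink(a)  ⇒  FF........  {b→[1]; d→[0]}
  7. create(a)  ⇒  FFF.......  {a→[2]; b→[1]; d→[0]}
  8. append(b, 2)  ⇒  FFFFF.....  {a→[2]; b→[1, 3, 4]; d→[0]}
  9. append(d, 2)  ⇒  FFFFFFF...  {a→[2]; b→[1, 3, 4]; d→[0, 5, 6]}
  10. append(a, 1)  ⇒  FFFFFFFF..  {a→[2, 7]; b→[1, 3, 4]; d→[0, 5, 6]}
  11. unlink(d)  ⇒  .FFFF..F..  {a→[2, 7]; b→[1, 3, 4]}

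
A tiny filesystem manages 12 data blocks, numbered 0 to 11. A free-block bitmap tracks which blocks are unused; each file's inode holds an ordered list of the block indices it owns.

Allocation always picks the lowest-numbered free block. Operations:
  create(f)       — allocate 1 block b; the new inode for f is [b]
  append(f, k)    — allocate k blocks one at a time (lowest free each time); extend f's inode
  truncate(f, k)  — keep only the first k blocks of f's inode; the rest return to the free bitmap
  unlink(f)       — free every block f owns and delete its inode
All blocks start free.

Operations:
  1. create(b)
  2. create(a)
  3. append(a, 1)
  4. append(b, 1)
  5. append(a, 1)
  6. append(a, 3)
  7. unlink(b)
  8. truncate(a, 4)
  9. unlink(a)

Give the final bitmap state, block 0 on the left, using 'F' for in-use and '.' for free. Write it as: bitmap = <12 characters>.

bitmap = ............

  1. create(b)  ⇒  F...........  {b→[0]}
  2. create(a)  ⇒  FF..........  {a→[1]; b→[0]}
  3. append(a, 1)  ⇒  FFF.........  {a→[1, 2]; b→[0]}
  4. append(b, 1)  ⇒  FFFF........  {a→[1, 2]; b→[0, 3]}
  5. append(a, 1)  ⇒  FFFFF.......  {a→[1, 2, 4]; b→[0, 3]}
  6. append(a, 3)  ⇒  FFFFFFFF....  {a→[1, 2, 4, 5, 6, 7]; b→[0, 3]}
  7. unlink(b)  ⇒  .FF.FFFF....  {a→[1, 2, 4, 5, 6, 7]}
  8. truncate(a, 4)  ⇒  .FF.FF......  {a→[1, 2, 4, 5]}
  9. unlink(a)  ⇒  ............  {}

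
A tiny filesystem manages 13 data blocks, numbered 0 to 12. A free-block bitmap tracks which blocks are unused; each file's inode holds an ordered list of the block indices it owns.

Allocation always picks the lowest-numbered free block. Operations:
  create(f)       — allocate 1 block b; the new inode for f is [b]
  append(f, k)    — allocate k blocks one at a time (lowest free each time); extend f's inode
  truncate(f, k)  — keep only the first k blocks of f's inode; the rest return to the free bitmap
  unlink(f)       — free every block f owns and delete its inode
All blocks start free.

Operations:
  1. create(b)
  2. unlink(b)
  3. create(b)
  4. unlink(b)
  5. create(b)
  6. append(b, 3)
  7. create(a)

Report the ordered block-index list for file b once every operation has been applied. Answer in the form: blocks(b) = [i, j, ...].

after create(b) → b:[0]  free=[F............]
after unlink(b) →   free=[.............]
after create(b) → b:[0]  free=[F............]
after unlink(b) →   free=[.............]
after create(b) → b:[0]  free=[F............]
after append(b, 3) → b:[0, 1, 2, 3]  free=[FFFF.........]
after create(a) → a:[4], b:[0, 1, 2, 3]  free=[FFFFF........]

blocks(b) = [0, 1, 2, 3]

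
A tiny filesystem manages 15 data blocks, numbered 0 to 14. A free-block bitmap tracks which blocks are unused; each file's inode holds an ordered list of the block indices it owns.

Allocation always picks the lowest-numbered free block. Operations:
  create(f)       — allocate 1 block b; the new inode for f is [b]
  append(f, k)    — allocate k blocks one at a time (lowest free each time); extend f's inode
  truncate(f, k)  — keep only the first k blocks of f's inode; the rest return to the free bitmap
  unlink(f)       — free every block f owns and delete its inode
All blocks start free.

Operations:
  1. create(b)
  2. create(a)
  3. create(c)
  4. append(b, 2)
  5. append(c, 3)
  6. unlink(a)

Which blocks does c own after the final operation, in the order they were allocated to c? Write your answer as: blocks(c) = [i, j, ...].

create(b): bitmap=F.............. | b=[0]
create(a): bitmap=FF............. | a=[1] b=[0]
create(c): bitmap=FFF............ | a=[1] b=[0] c=[2]
append(b, 2): bitmap=FFFFF.......... | a=[1] b=[0, 3, 4] c=[2]
append(c, 3): bitmap=FFFFFFFF....... | a=[1] b=[0, 3, 4] c=[2, 5, 6, 7]
unlink(a): bitmap=F.FFFFFF....... | b=[0, 3, 4] c=[2, 5, 6, 7]

blocks(c) = [2, 5, 6, 7]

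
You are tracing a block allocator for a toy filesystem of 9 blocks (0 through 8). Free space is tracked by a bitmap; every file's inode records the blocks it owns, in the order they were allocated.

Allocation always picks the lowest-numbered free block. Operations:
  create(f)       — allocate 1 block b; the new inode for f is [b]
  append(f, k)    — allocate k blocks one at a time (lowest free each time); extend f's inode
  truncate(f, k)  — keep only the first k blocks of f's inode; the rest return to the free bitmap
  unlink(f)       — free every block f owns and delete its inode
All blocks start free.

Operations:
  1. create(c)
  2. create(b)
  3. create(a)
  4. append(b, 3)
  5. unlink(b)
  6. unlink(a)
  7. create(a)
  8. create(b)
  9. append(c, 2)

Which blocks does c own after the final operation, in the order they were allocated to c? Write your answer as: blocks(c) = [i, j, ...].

[1] create(c) — c=0 (map F........)
[2] create(b) — b=1 c=0 (map FF.......)
[3] create(a) — a=2 b=1 c=0 (map FFF......)
[4] append(b, 3) — a=2 b=1,3,4,5 c=0 (map FFFFFF...)
[5] unlink(b) — a=2 c=0 (map F.F......)
[6] unlink(a) — c=0 (map F........)
[7] create(a) — a=1 c=0 (map FF.......)
[8] create(b) — a=1 b=2 c=0 (map FFF......)
[9] append(c, 2) — a=1 b=2 c=0,3,4 (map FFFFF....)

blocks(c) = [0, 3, 4]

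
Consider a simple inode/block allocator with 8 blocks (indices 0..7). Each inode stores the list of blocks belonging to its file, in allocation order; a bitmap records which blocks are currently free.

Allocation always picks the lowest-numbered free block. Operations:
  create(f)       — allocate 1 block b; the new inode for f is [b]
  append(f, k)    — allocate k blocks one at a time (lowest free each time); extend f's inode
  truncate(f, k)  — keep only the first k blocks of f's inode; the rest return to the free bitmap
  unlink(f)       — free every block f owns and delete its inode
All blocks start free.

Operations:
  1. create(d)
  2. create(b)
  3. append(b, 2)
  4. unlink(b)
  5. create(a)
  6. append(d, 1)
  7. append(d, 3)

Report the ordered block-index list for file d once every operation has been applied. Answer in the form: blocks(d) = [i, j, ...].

create(d): bitmap=F....... | d=[0]
create(b): bitmap=FF...... | b=[1] d=[0]
append(b, 2): bitmap=FFFF.... | b=[1, 2, 3] d=[0]
unlink(b): bitmap=F....... | d=[0]
create(a): bitmap=FF...... | a=[1] d=[0]
append(d, 1): bitmap=FFF..... | a=[1] d=[0, 2]
append(d, 3): bitmap=FFFFFF.. | a=[1] d=[0, 2, 3, 4, 5]

blocks(d) = [0, 2, 3, 4, 5]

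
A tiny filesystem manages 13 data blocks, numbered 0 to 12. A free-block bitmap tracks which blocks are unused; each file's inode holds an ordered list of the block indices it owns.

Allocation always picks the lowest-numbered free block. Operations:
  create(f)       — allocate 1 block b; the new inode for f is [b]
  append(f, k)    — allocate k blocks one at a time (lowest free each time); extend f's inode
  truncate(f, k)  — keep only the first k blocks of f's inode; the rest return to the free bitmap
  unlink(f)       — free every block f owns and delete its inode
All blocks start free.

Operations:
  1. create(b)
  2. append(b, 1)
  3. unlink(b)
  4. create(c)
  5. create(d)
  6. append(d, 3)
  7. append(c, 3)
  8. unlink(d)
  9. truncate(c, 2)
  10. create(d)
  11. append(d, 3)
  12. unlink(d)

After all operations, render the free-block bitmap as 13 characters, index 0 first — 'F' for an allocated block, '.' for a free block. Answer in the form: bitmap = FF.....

bitmap = F....F.......

after create(b) → b:[0]  free=[F............]
after append(b, 1) → b:[0, 1]  free=[FF...........]
after unlink(b) →   free=[.............]
after create(c) → c:[0]  free=[F............]
after create(d) → c:[0], d:[1]  free=[FF...........]
after append(d, 3) → c:[0], d:[1, 2, 3, 4]  free=[FFFFF........]
after append(c, 3) → c:[0, 5, 6, 7], d:[1, 2, 3, 4]  free=[FFFFFFFF.....]
after unlink(d) → c:[0, 5, 6, 7]  free=[F....FFF.....]
after truncate(c, 2) → c:[0, 5]  free=[F....F.......]
after create(d) → c:[0, 5], d:[1]  free=[FF...F.......]
after append(d, 3) → c:[0, 5], d:[1, 2, 3, 4]  free=[FFFFFF.......]
after unlink(d) → c:[0, 5]  free=[F....F.......]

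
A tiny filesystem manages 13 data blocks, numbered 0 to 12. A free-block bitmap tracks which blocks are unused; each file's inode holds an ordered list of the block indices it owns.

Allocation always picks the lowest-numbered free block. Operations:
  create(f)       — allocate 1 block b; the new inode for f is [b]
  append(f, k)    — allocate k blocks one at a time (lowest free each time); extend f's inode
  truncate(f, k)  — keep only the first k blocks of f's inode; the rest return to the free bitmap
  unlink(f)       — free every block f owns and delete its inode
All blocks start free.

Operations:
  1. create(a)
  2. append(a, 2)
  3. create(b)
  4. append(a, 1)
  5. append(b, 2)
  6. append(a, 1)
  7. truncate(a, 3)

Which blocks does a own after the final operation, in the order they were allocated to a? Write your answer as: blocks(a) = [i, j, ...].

[1] create(a) — a=0 (map F............)
[2] append(a, 2) — a=0,1,2 (map FFF..........)
[3] create(b) — a=0,1,2 b=3 (map FFFF.........)
[4] append(a, 1) — a=0,1,2,4 b=3 (map FFFFF........)
[5] append(b, 2) — a=0,1,2,4 b=3,5,6 (map FFFFFFF......)
[6] append(a, 1) — a=0,1,2,4,7 b=3,5,6 (map FFFFFFFF.....)
[7] truncate(a, 3) — a=0,1,2 b=3,5,6 (map FFFF.FF......)

blocks(a) = [0, 1, 2]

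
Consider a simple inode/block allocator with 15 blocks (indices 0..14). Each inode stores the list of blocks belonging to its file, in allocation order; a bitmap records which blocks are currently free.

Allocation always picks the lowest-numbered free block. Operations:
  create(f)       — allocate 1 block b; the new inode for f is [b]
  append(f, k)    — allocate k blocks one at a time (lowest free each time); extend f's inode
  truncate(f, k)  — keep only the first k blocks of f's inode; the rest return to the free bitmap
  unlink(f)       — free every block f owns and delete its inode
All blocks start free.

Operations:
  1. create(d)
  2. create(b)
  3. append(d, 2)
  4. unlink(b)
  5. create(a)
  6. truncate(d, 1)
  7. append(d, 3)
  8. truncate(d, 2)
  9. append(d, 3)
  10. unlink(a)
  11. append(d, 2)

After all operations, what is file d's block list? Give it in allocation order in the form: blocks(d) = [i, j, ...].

after create(d) → d:[0]  free=[F..............]
after create(b) → b:[1], d:[0]  free=[FF.............]
after append(d, 2) → b:[1], d:[0, 2, 3]  free=[FFFF...........]
after unlink(b) → d:[0, 2, 3]  free=[F.FF...........]
after create(a) → a:[1], d:[0, 2, 3]  free=[FFFF...........]
after truncate(d, 1) → a:[1], d:[0]  free=[FF.............]
after append(d, 3) → a:[1], d:[0, 2, 3, 4]  free=[FFFFF..........]
after truncate(d, 2) → a:[1], d:[0, 2]  free=[FFF............]
after append(d, 3) → a:[1], d:[0, 2, 3, 4, 5]  free=[FFFFFF.........]
after unlink(a) → d:[0, 2, 3, 4, 5]  free=[F.FFFF.........]
after append(d, 2) → d:[0, 2, 3, 4, 5, 1, 6]  free=[FFFFFFF........]

blocks(d) = [0, 2, 3, 4, 5, 1, 6]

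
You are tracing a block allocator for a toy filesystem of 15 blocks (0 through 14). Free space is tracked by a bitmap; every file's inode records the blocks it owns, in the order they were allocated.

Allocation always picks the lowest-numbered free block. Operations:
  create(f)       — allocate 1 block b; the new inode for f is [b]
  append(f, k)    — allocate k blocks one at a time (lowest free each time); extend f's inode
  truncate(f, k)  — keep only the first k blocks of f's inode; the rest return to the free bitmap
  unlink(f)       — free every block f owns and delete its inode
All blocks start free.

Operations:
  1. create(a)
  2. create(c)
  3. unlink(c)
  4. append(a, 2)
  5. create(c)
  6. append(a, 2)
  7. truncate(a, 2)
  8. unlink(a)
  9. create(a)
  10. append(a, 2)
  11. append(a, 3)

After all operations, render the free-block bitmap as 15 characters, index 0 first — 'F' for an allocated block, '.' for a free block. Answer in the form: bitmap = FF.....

bitmap = FFFFFFF........

[1] create(a) — a=0 (map F..............)
[2] create(c) — a=0 c=1 (map FF.............)
[3] unlink(c) — a=0 (map F..............)
[4] append(a, 2) — a=0,1,2 (map FFF............)
[5] create(c) — a=0,1,2 c=3 (map FFFF...........)
[6] append(a, 2) — a=0,1,2,4,5 c=3 (map FFFFFF.........)
[7] truncate(a, 2) — a=0,1 c=3 (map FF.F...........)
[8] unlink(a) — c=3 (map ...F...........)
[9] create(a) — a=0 c=3 (map F..F...........)
[10] append(a, 2) — a=0,1,2 c=3 (map FFFF...........)
[11] append(a, 3) — a=0,1,2,4,5,6 c=3 (map FFFFFFF........)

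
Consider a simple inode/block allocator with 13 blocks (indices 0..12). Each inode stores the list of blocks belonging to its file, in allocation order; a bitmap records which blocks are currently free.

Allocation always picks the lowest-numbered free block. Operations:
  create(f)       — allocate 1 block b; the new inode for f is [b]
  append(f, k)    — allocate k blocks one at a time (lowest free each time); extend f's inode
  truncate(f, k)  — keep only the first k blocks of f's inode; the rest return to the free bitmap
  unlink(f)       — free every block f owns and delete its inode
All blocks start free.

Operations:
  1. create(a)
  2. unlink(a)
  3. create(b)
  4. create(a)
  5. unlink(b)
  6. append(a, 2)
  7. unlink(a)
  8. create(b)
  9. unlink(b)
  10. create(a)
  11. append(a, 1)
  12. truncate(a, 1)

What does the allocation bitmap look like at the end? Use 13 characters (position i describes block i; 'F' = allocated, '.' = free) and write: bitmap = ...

bitmap = F............

after create(a) → a:[0]  free=[F............]
after unlink(a) →   free=[.............]
after create(b) → b:[0]  free=[F............]
after create(a) → a:[1], b:[0]  free=[FF...........]
after unlink(b) → a:[1]  free=[.F...........]
after append(a, 2) → a:[1, 0, 2]  free=[FFF..........]
after unlink(a) →   free=[.............]
after create(b) → b:[0]  free=[F............]
after unlink(b) →   free=[.............]
after create(a) → a:[0]  free=[F............]
after append(a, 1) → a:[0, 1]  free=[FF...........]
after truncate(a, 1) → a:[0]  free=[F............]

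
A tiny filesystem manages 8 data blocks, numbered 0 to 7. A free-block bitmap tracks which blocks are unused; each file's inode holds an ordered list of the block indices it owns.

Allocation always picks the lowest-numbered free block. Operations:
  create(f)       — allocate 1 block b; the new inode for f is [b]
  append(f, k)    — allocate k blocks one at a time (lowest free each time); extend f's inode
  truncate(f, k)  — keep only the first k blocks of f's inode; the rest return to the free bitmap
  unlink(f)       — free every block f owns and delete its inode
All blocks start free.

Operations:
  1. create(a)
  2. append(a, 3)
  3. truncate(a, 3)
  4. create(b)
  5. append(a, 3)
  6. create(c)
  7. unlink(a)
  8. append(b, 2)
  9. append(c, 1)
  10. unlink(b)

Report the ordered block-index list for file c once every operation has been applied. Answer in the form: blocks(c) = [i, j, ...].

[1] create(a) — a=0 (map F.......)
[2] append(a, 3) — a=0,1,2,3 (map FFFF....)
[3] truncate(a, 3) — a=0,1,2 (map FFF.....)
[4] create(b) — a=0,1,2 b=3 (map FFFF....)
[5] append(a, 3) — a=0,1,2,4,5,6 b=3 (map FFFFFFF.)
[6] create(c) — a=0,1,2,4,5,6 b=3 c=7 (map FFFFFFFF)
[7] unlink(a) — b=3 c=7 (map ...F...F)
[8] append(b, 2) — b=3,0,1 c=7 (map FF.F...F)
[9] append(c, 1) — b=3,0,1 c=7,2 (map FFFF...F)
[10] unlink(b) — c=7,2 (map ..F....F)

blocks(c) = [7, 2]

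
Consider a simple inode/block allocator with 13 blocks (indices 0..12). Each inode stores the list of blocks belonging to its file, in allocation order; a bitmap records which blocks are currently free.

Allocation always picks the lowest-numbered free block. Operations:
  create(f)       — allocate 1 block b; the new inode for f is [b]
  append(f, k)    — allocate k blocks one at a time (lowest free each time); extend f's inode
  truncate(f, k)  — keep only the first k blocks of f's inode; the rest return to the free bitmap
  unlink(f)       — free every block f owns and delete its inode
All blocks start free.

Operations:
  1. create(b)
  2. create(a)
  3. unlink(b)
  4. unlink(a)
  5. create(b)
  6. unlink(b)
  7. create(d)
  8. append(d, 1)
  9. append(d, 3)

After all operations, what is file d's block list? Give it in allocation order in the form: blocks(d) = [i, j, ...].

create(b): bitmap=F............ | b=[0]
create(a): bitmap=FF........... | a=[1] b=[0]
unlink(b): bitmap=.F........... | a=[1]
unlink(a): bitmap=............. | 
create(b): bitmap=F............ | b=[0]
unlink(b): bitmap=............. | 
create(d): bitmap=F............ | d=[0]
append(d, 1): bitmap=FF........... | d=[0, 1]
append(d, 3): bitmap=FFFFF........ | d=[0, 1, 2, 3, 4]

blocks(d) = [0, 1, 2, 3, 4]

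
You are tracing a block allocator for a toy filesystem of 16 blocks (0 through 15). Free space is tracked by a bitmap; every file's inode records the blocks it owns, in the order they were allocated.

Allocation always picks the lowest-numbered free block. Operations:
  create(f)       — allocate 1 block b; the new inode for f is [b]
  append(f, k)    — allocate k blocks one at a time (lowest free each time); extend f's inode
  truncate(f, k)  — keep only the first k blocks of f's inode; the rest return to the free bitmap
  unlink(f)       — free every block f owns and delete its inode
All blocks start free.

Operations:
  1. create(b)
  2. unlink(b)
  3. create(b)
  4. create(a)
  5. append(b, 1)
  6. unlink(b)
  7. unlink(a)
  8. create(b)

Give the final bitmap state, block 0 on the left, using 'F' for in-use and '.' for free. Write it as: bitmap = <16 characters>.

bitmap = F...............

after create(b) → b:[0]  free=[F...............]
after unlink(b) →   free=[................]
after create(b) → b:[0]  free=[F...............]
after create(a) → a:[1], b:[0]  free=[FF..............]
after append(b, 1) → a:[1], b:[0, 2]  free=[FFF.............]
after unlink(b) → a:[1]  free=[.F..............]
after unlink(a) →   free=[................]
after create(b) → b:[0]  free=[F...............]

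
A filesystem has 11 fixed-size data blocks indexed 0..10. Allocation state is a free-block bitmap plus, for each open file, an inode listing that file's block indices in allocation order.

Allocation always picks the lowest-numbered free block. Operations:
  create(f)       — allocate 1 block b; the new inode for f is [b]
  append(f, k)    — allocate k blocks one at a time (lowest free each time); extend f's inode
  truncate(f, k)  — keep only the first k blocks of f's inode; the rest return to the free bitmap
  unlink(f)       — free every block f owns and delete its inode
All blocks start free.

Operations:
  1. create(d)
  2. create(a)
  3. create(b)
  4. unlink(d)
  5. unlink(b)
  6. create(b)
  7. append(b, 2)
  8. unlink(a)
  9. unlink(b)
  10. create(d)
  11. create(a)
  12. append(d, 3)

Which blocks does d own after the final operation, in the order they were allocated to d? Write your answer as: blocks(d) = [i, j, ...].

blocks(d) = [0, 2, 3, 4]

create(d): bitmap=F.......... | d=[0]
create(a): bitmap=FF......... | a=[1] d=[0]
create(b): bitmap=FFF........ | a=[1] b=[2] d=[0]
unlink(d): bitmap=.FF........ | a=[1] b=[2]
unlink(b): bitmap=.F......... | a=[1]
create(b): bitmap=FF......... | a=[1] b=[0]
append(b, 2): bitmap=FFFF....... | a=[1] b=[0, 2, 3]
unlink(a): bitmap=F.FF....... | b=[0, 2, 3]
unlink(b): bitmap=........... | 
create(d): bitmap=F.......... | d=[0]
create(a): bitmap=FF......... | a=[1] d=[0]
append(d, 3): bitmap=FFFFF...... | a=[1] d=[0, 2, 3, 4]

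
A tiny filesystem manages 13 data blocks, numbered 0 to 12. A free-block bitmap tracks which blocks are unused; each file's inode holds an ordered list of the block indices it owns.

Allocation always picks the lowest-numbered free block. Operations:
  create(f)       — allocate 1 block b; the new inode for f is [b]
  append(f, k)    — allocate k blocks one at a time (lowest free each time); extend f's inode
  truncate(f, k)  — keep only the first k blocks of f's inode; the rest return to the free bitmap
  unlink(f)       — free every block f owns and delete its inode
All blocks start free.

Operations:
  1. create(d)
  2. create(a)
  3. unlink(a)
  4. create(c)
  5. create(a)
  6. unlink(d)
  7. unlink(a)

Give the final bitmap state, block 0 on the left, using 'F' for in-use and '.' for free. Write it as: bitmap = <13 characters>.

[1] create(d) — d=0 (map F............)
[2] create(a) — a=1 d=0 (map FF...........)
[3] unlink(a) — d=0 (map F............)
[4] create(c) — c=1 d=0 (map FF...........)
[5] create(a) — a=2 c=1 d=0 (map FFF..........)
[6] unlink(d) — a=2 c=1 (map .FF..........)
[7] unlink(a) — c=1 (map .F...........)

bitmap = .F...........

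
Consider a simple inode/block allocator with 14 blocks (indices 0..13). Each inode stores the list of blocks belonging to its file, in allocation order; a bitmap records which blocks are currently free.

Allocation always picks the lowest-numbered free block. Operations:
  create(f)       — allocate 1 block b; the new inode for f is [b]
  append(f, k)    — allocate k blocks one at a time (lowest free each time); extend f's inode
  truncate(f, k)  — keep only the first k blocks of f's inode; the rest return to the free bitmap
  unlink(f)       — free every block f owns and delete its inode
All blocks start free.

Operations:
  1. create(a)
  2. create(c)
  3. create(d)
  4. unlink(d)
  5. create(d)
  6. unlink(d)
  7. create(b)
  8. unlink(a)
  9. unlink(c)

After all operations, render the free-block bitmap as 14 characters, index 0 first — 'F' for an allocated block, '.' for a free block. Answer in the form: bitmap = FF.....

bitmap = ..F...........

[1] create(a) — a=0 (map F.............)
[2] create(c) — a=0 c=1 (map FF............)
[3] create(d) — a=0 c=1 d=2 (map FFF...........)
[4] unlink(d) — a=0 c=1 (map FF............)
[5] create(d) — a=0 c=1 d=2 (map FFF...........)
[6] unlink(d) — a=0 c=1 (map FF............)
[7] create(b) — a=0 b=2 c=1 (map FFF...........)
[8] unlink(a) — b=2 c=1 (map .FF...........)
[9] unlink(c) — b=2 (map ..F...........)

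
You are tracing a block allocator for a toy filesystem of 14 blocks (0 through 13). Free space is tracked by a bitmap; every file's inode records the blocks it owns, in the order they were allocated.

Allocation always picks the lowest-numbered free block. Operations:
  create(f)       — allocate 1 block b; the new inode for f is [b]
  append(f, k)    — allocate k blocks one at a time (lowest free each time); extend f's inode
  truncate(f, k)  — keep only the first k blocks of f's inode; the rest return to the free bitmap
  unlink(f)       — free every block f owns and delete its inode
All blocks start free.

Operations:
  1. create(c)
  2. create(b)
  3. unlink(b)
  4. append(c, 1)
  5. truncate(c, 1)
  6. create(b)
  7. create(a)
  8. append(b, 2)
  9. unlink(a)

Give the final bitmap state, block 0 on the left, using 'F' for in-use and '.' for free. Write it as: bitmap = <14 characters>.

bitmap = FF.FF.........

  1. create(c)  ⇒  F.............  {c→[0]}
  2. create(b)  ⇒  FF............  {b→[1]; c→[0]}
  3. unlink(b)  ⇒  F.............  {c→[0]}
  4. append(c, 1)  ⇒  FF............  {c→[0, 1]}
  5. truncate(c, 1)  ⇒  F.............  {c→[0]}
  6. create(b)  ⇒  FF............  {b→[1]; c→[0]}
  7. create(a)  ⇒  FFF...........  {a→[2]; b→[1]; c→[0]}
  8. append(b, 2)  ⇒  FFFFF.........  {a→[2]; b→[1, 3, 4]; c→[0]}
  9. unlink(a)  ⇒  FF.FF.........  {b→[1, 3, 4]; c→[0]}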